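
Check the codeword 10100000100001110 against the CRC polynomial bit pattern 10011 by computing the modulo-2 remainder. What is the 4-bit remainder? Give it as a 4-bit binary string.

Modulo-2 division of 10100000100001110 by 10011:
  pos 0: 10100 XOR 10011 = 00111
  pos 2: 11100 XOR 10011 = 01111
  pos 3: 11110 XOR 10011 = 01101
  pos 4: 11011 XOR 10011 = 01000
  pos 5: 10000 XOR 10011 = 00011
  pos 8: 11000 XOR 10011 = 01011
  pos 9: 10111 XOR 10011 = 00100
  pos 11: 10011 XOR 10011 = 00000
Remainder = 0000 (zero — the frame passes the CRC check).

0000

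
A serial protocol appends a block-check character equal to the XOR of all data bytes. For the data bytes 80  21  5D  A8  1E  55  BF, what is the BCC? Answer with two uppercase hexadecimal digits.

XOR the bytes together:
  start with 0x80
  0x80 ⊕ 0x21 = 0xA1
  0xA1 ⊕ 0x5D = 0xFC
  0xFC ⊕ 0xA8 = 0x54
  0x54 ⊕ 0x1E = 0x4A
  0x4A ⊕ 0x55 = 0x1F
  0x1F ⊕ 0xBF = 0xA0

A0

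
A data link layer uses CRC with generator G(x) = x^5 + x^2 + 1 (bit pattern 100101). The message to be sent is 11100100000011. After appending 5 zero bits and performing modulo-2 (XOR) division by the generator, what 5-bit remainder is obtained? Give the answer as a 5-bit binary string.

Append 5 zeros: 1110010000001100000. Divide by 100101 (XOR where the leading bit is 1):
  pos 0: 111001 XOR 100101 = 011100
  pos 1: 111000 XOR 100101 = 011101
  pos 2: 111010 XOR 100101 = 011111
  pos 3: 111110 XOR 100101 = 011011
  pos 4: 110110 XOR 100101 = 010011
  pos 5: 100110 XOR 100101 = 000011
  pos 9: 110110 XOR 100101 = 010011
  pos 10: 100110 XOR 100101 = 000011
Remainder (last 5 bits) = 11000. This is the CRC / FCS.

11000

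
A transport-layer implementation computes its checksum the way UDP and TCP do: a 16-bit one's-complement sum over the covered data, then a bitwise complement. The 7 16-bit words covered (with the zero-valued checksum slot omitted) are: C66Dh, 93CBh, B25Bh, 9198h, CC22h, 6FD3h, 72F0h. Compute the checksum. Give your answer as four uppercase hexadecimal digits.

B2EB

One's-complement addition (fold any carry out of bit 15 back into bit 0):
  0xC66D + 0x93CB = 0x15A38 → wrap carry → 0x5A39
  0x5A39 + 0xB25B = 0x10C94 → wrap carry → 0x0C95
  0x0C95 + 0x9198 = 0x09E2D
  0x9E2D + 0xCC22 = 0x16A4F → wrap carry → 0x6A50
  0x6A50 + 0x6FD3 = 0x0DA23
  0xDA23 + 0x72F0 = 0x14D13 → wrap carry → 0x4D14
One's-complement sum = 0x4D14.
Checksum = ~0x4D14 & 0xFFFF = 0xB2EB.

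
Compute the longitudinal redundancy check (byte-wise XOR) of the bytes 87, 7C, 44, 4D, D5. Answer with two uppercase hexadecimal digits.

27

XOR the bytes together:
  start with 0x87
  0x87 ⊕ 0x7C = 0xFB
  0xFB ⊕ 0x44 = 0xBF
  0xBF ⊕ 0x4D = 0xF2
  0xF2 ⊕ 0xD5 = 0x27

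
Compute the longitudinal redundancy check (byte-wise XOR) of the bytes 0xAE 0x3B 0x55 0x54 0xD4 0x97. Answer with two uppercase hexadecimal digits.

D7

XOR the bytes together:
  start with 0xAE
  0xAE ⊕ 0x3B = 0x95
  0x95 ⊕ 0x55 = 0xC0
  0xC0 ⊕ 0x54 = 0x94
  0x94 ⊕ 0xD4 = 0x40
  0x40 ⊕ 0x97 = 0xD7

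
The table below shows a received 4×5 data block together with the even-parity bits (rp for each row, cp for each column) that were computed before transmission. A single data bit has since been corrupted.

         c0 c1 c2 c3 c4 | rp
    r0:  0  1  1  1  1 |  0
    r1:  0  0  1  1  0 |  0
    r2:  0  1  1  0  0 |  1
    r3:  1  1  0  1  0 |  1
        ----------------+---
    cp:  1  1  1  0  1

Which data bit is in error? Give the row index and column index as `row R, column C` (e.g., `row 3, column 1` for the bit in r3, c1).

row 2, column 3

Recompute each row's even parity and compare to rp:
  r0: data parity 0, sent rp 0 → ok
  r1: data parity 0, sent rp 0 → ok
  r2: data parity 0, sent rp 1 → mismatch
  r3: data parity 1, sent rp 1 → ok
Recompute each column's even parity and compare to cp:
  c0: data parity 1, sent cp 1 → ok
  c1: data parity 1, sent cp 1 → ok
  c2: data parity 1, sent cp 1 → ok
  c3: data parity 1, sent cp 0 → mismatch
  c4: data parity 1, sent cp 1 → ok
Exactly one row (r2) and one column (c3) fail → the flipped bit is at their intersection.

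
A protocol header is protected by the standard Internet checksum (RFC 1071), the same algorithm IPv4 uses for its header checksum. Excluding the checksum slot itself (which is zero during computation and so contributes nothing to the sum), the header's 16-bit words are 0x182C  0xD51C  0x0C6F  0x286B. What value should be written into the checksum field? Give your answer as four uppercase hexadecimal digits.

One's-complement addition (fold any carry out of bit 15 back into bit 0):
  0x182C + 0xD51C = 0x0ED48
  0xED48 + 0x0C6F = 0x0F9B7
  0xF9B7 + 0x286B = 0x12222 → wrap carry → 0x2223
One's-complement sum = 0x2223.
Checksum = ~0x2223 & 0xFFFF = 0xDDDC.

DDDC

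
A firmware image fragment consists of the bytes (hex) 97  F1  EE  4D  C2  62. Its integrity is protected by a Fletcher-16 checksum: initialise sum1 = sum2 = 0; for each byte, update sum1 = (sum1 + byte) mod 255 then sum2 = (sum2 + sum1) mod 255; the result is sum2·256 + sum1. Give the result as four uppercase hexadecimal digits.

Running sums (mod 255):
  after byte 0 (97): sum1=151, sum2=151
  after byte 1 (F1): sum1=137, sum2=33
  after byte 2 (EE): sum1=120, sum2=153
  after byte 3 (4D): sum1=197, sum2=95
  after byte 4 (C2): sum1=136, sum2=231
  after byte 5 (62): sum1=234, sum2=210
Checksum = sum2·256 + sum1 = 210·256 + 234 = 53994 = 0xD2EA.

D2EA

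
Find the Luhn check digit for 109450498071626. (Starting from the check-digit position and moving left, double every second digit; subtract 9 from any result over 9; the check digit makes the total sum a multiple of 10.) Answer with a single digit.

6

Partial digits right→left: 6 2 6 1 7 0 8 9 4 0 5 4 9 0 1
Double every second digit counting from the check-digit position (so the 1st, 3rd, 5th, ... of the partial from the right).
  doubled (with −9 where >9): 3 3 5 7 8 1 9 2 → sum 38
  kept as-is: 2 1 0 9 0 4 0 → sum 16
Total = 38 + 16 = 54.
Check digit = (10 − (54 mod 10)) mod 10 = 6.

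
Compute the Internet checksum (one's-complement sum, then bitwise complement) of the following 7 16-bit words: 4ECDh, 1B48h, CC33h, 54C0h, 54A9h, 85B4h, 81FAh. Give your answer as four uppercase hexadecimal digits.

One's-complement addition (fold any carry out of bit 15 back into bit 0):
  0x4ECD + 0x1B48 = 0x06A15
  0x6A15 + 0xCC33 = 0x13648 → wrap carry → 0x3649
  0x3649 + 0x54C0 = 0x08B09
  0x8B09 + 0x54A9 = 0x0DFB2
  0xDFB2 + 0x85B4 = 0x16566 → wrap carry → 0x6567
  0x6567 + 0x81FA = 0x0E761
One's-complement sum = 0xE761.
Checksum = ~0xE761 & 0xFFFF = 0x189E.

189E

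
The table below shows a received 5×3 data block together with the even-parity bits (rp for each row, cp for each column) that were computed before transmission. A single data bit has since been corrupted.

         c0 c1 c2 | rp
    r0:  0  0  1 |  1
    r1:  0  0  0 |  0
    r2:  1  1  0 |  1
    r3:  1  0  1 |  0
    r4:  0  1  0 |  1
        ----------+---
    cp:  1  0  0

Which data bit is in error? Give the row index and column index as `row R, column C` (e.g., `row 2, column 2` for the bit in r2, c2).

row 2, column 0

Recompute each row's even parity and compare to rp:
  r0: data parity 1, sent rp 1 → ok
  r1: data parity 0, sent rp 0 → ok
  r2: data parity 0, sent rp 1 → mismatch
  r3: data parity 0, sent rp 0 → ok
  r4: data parity 1, sent rp 1 → ok
Recompute each column's even parity and compare to cp:
  c0: data parity 0, sent cp 1 → mismatch
  c1: data parity 0, sent cp 0 → ok
  c2: data parity 0, sent cp 0 → ok
Exactly one row (r2) and one column (c0) fail → the flipped bit is at their intersection.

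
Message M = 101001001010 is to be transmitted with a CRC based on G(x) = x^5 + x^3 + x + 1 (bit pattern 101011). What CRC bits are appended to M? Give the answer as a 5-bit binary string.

Append 5 zeros: 10100100101000000. Divide by 101011 (XOR where the leading bit is 1):
  pos 0: 101001 XOR 101011 = 000010
  pos 4: 100010 XOR 101011 = 001001
  pos 6: 100110 XOR 101011 = 001101
  pos 8: 110100 XOR 101011 = 011111
  pos 9: 111110 XOR 101011 = 010101
  pos 10: 101010 XOR 101011 = 000001
Remainder (last 5 bits) = 00010. This is the CRC / FCS.

00010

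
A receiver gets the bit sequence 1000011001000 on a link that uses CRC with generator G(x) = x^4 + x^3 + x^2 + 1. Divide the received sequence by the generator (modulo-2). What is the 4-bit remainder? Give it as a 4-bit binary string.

Modulo-2 division of 1000011001000 by 11101:
  pos 0: 10000 XOR 11101 = 01101
  pos 1: 11011 XOR 11101 = 00110
  pos 3: 11010 XOR 11101 = 00111
  pos 5: 11101 XOR 11101 = 00000
Remainder = 0000 (zero — the frame passes the CRC check).

0000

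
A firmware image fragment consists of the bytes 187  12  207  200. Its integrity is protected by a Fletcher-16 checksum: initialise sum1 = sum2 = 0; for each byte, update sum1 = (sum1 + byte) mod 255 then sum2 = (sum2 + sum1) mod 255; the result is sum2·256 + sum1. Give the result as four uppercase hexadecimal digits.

7B60

Running sums (mod 255):
  after byte 0 (187): sum1=187, sum2=187
  after byte 1 (12): sum1=199, sum2=131
  after byte 2 (207): sum1=151, sum2=27
  after byte 3 (200): sum1=96, sum2=123
Checksum = sum2·256 + sum1 = 123·256 + 96 = 31584 = 0x7B60.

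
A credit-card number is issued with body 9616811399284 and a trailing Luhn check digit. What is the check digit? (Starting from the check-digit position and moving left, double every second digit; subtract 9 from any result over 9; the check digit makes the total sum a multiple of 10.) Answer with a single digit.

Partial digits right→left: 4 8 2 9 9 3 1 1 8 6 1 6 9
Double every second digit counting from the check-digit position (so the 1st, 3rd, 5th, ... of the partial from the right).
  doubled (with −9 where >9): 8 4 9 2 7 2 9 → sum 41
  kept as-is: 8 9 3 1 6 6 → sum 33
Total = 41 + 33 = 74.
Check digit = (10 − (74 mod 10)) mod 10 = 6.

6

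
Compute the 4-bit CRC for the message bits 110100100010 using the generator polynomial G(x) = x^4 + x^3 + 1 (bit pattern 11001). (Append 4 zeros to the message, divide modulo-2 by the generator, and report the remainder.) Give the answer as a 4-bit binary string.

Append 4 zeros: 1101001000100000. Divide by 11001 (XOR where the leading bit is 1):
  pos 0: 11010 XOR 11001 = 00011
  pos 3: 11010 XOR 11001 = 00011
  pos 6: 11001 XOR 11001 = 00000
Remainder (last 4 bits) = 0000. This is the CRC / FCS.

0000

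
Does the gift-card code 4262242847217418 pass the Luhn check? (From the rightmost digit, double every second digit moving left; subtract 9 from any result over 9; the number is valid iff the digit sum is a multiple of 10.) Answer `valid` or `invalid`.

invalid

From the right, keep odd positions and double even positions (subtract 9 from any doubled value over 9):
  doubled (positions 2,4,...): 2 5 4 8 4 4 3 8 → sum 38
  kept (positions 1,3,...): 8 4 1 7 8 4 2 2 → sum 36
Total = 74.
74 mod 10 = 4, so the number is invalid.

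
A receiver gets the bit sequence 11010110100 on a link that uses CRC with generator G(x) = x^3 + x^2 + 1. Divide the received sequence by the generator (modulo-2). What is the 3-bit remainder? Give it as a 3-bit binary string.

000

Modulo-2 division of 11010110100 by 1101:
  pos 0: 1101 XOR 1101 = 0000
  pos 5: 1101 XOR 1101 = 0000
Remainder = 000 (zero — the frame passes the CRC check).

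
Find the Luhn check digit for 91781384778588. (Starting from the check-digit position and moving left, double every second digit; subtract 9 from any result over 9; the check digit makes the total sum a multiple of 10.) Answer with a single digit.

Partial digits right→left: 8 8 5 8 7 7 4 8 3 1 8 7 1 9
Double every second digit counting from the check-digit position (so the 1st, 3rd, 5th, ... of the partial from the right).
  doubled (with −9 where >9): 7 1 5 8 6 7 2 → sum 36
  kept as-is: 8 8 7 8 1 7 9 → sum 48
Total = 36 + 48 = 84.
Check digit = (10 − (84 mod 10)) mod 10 = 6.

6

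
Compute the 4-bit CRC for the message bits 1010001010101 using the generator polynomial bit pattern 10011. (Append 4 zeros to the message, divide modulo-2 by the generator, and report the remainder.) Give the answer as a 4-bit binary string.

Append 4 zeros: 10100010101010000. Divide by 10011 (XOR where the leading bit is 1):
  pos 0: 10100 XOR 10011 = 00111
  pos 2: 11101 XOR 10011 = 01110
  pos 3: 11100 XOR 10011 = 01111
  pos 4: 11111 XOR 10011 = 01100
  pos 5: 11000 XOR 10011 = 01011
  pos 6: 10111 XOR 10011 = 00100
  pos 8: 10001 XOR 10011 = 00010
  pos 11: 10000 XOR 10011 = 00011
Remainder (last 4 bits) = 0110. This is the CRC / FCS.

0110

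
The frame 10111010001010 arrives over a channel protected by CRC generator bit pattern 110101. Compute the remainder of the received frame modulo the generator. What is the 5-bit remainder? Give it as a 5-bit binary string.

11100

Modulo-2 division of 10111010001010 by 110101:
  pos 0: 101110 XOR 110101 = 011011
  pos 1: 110111 XOR 110101 = 000010
  pos 5: 100001 XOR 110101 = 010100
  pos 6: 101000 XOR 110101 = 011101
  pos 7: 111011 XOR 110101 = 001110
Remainder = 11100 (nonzero — an error is detected).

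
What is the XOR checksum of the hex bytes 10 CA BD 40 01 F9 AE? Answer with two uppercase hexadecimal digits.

XOR the bytes together:
  start with 0x10
  0x10 ⊕ 0xCA = 0xDA
  0xDA ⊕ 0xBD = 0x67
  0x67 ⊕ 0x40 = 0x27
  0x27 ⊕ 0x01 = 0x26
  0x26 ⊕ 0xF9 = 0xDF
  0xDF ⊕ 0xAE = 0x71

71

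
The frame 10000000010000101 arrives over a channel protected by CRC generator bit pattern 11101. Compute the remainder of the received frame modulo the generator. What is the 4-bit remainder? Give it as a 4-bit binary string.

Modulo-2 division of 10000000010000101 by 11101:
  pos 0: 10000 XOR 11101 = 01101
  pos 1: 11010 XOR 11101 = 00111
  pos 3: 11100 XOR 11101 = 00001
  pos 7: 10100 XOR 11101 = 01001
  pos 8: 10010 XOR 11101 = 01111
  pos 9: 11110 XOR 11101 = 00011
  pos 12: 11101 XOR 11101 = 00000
Remainder = 0000 (zero — the frame passes the CRC check).

0000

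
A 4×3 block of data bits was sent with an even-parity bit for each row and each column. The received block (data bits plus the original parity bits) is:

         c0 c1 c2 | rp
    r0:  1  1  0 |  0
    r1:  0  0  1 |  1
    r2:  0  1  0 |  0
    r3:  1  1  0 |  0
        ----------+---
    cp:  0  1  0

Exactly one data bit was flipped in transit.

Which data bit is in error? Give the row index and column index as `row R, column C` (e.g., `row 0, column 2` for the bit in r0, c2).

row 2, column 2

Recompute each row's even parity and compare to rp:
  r0: data parity 0, sent rp 0 → ok
  r1: data parity 1, sent rp 1 → ok
  r2: data parity 1, sent rp 0 → mismatch
  r3: data parity 0, sent rp 0 → ok
Recompute each column's even parity and compare to cp:
  c0: data parity 0, sent cp 0 → ok
  c1: data parity 1, sent cp 1 → ok
  c2: data parity 1, sent cp 0 → mismatch
Exactly one row (r2) and one column (c2) fail → the flipped bit is at their intersection.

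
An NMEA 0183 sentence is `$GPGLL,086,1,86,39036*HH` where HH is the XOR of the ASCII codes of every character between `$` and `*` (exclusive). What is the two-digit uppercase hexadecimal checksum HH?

6E

XOR the ASCII codes of the payload characters:
  'G' = 0x47 → acc = 0x47
  'P' = 0x50 → acc = 0x17
  'G' = 0x47 → acc = 0x50
  'L' = 0x4C → acc = 0x1C
  'L' = 0x4C → acc = 0x50
  ',' = 0x2C → acc = 0x7C
  '0' = 0x30 → acc = 0x4C
  '8' = 0x38 → acc = 0x74
  '6' = 0x36 → acc = 0x42
  ',' = 0x2C → acc = 0x6E
  '1' = 0x31 → acc = 0x5F
  ',' = 0x2C → acc = 0x73
  '8' = 0x38 → acc = 0x4B
  '6' = 0x36 → acc = 0x7D
  ',' = 0x2C → acc = 0x51
  '3' = 0x33 → acc = 0x62
  '9' = 0x39 → acc = 0x5B
  '0' = 0x30 → acc = 0x6B
  '3' = 0x33 → acc = 0x58
  '6' = 0x36 → acc = 0x6E
Checksum = 0x6E.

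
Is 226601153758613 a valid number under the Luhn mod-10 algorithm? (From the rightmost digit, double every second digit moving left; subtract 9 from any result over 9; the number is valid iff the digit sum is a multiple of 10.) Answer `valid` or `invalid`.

From the right, keep odd positions and double even positions (subtract 9 from any doubled value over 9):
  doubled (positions 2,4,...): 2 7 5 1 2 3 4 → sum 24
  kept (positions 1,3,...): 3 6 5 3 1 0 6 2 → sum 26
Total = 50.
50 mod 10 = 0, so the number is valid.

valid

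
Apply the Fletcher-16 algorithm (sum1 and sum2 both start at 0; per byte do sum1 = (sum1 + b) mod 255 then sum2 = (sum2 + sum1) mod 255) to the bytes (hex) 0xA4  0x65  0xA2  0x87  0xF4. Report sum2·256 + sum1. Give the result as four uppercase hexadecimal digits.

B829

Running sums (mod 255):
  after byte 0 (0xA4): sum1=164, sum2=164
  after byte 1 (0x65): sum1=10, sum2=174
  after byte 2 (0xA2): sum1=172, sum2=91
  after byte 3 (0x87): sum1=52, sum2=143
  after byte 4 (0xF4): sum1=41, sum2=184
Checksum = sum2·256 + sum1 = 184·256 + 41 = 47145 = 0xB829.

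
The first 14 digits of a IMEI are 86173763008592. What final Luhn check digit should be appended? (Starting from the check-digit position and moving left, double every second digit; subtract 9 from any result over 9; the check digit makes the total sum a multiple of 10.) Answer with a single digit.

1

Partial digits right→left: 2 9 5 8 0 0 3 6 7 3 7 1 6 8
Double every second digit counting from the check-digit position (so the 1st, 3rd, 5th, ... of the partial from the right).
  doubled (with −9 where >9): 4 1 0 6 5 5 3 → sum 24
  kept as-is: 9 8 0 6 3 1 8 → sum 35
Total = 24 + 35 = 59.
Check digit = (10 − (59 mod 10)) mod 10 = 1.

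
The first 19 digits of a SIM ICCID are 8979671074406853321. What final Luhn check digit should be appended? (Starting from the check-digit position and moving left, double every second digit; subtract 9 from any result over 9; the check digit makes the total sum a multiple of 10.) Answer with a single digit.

6

Partial digits right→left: 1 2 3 3 5 8 6 0 4 4 7 0 1 7 6 9 7 9 8
Double every second digit counting from the check-digit position (so the 1st, 3rd, 5th, ... of the partial from the right).
  doubled (with −9 where >9): 2 6 1 3 8 5 2 3 5 7 → sum 42
  kept as-is: 2 3 8 0 4 0 7 9 9 → sum 42
Total = 42 + 42 = 84.
Check digit = (10 − (84 mod 10)) mod 10 = 6.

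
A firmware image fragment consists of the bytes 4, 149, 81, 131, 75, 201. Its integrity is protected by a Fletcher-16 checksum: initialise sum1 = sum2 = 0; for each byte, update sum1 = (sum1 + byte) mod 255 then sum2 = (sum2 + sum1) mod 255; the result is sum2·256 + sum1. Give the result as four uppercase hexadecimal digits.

3483

Running sums (mod 255):
  after byte 0 (4): sum1=4, sum2=4
  after byte 1 (149): sum1=153, sum2=157
  after byte 2 (81): sum1=234, sum2=136
  after byte 3 (131): sum1=110, sum2=246
  after byte 4 (75): sum1=185, sum2=176
  after byte 5 (201): sum1=131, sum2=52
Checksum = sum2·256 + sum1 = 52·256 + 131 = 13443 = 0x3483.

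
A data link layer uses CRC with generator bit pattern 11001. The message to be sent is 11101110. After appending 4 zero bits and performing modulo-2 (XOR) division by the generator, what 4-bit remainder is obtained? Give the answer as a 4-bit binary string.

0001

Append 4 zeros: 111011100000. Divide by 11001 (XOR where the leading bit is 1):
  pos 0: 11101 XOR 11001 = 00100
  pos 2: 10011 XOR 11001 = 01010
  pos 3: 10100 XOR 11001 = 01101
  pos 4: 11010 XOR 11001 = 00011
  pos 7: 11000 XOR 11001 = 00001
Remainder (last 4 bits) = 0001. This is the CRC / FCS.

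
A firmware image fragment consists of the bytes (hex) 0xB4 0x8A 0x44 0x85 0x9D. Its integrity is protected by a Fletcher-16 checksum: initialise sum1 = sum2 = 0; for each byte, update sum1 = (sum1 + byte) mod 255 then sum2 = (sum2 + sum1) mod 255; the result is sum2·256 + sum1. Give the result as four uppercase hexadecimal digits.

Running sums (mod 255):
  after byte 0 (0xB4): sum1=180, sum2=180
  after byte 1 (0x8A): sum1=63, sum2=243
  after byte 2 (0x44): sum1=131, sum2=119
  after byte 3 (0x85): sum1=9, sum2=128
  after byte 4 (0x9D): sum1=166, sum2=39
Checksum = sum2·256 + sum1 = 39·256 + 166 = 10150 = 0x27A6.

27A6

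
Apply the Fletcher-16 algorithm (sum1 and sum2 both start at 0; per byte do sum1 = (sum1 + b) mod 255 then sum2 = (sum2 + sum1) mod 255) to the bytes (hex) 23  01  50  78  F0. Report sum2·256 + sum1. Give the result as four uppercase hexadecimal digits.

Running sums (mod 255):
  after byte 0 (23): sum1=35, sum2=35
  after byte 1 (01): sum1=36, sum2=71
  after byte 2 (50): sum1=116, sum2=187
  after byte 3 (78): sum1=236, sum2=168
  after byte 4 (F0): sum1=221, sum2=134
Checksum = sum2·256 + sum1 = 134·256 + 221 = 34525 = 0x86DD.

86DD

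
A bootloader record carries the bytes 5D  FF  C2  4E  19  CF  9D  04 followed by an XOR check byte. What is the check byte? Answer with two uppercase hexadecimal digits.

XOR the bytes together:
  start with 0x5D
  0x5D ⊕ 0xFF = 0xA2
  0xA2 ⊕ 0xC2 = 0x60
  0x60 ⊕ 0x4E = 0x2E
  0x2E ⊕ 0x19 = 0x37
  0x37 ⊕ 0xCF = 0xF8
  0xF8 ⊕ 0x9D = 0x65
  0x65 ⊕ 0x04 = 0x61

61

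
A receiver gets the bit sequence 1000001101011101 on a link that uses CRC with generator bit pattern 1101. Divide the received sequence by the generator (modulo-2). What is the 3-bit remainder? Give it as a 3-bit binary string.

101

Modulo-2 division of 1000001101011101 by 1101:
  pos 0: 1000 XOR 1101 = 0101
  pos 1: 1010 XOR 1101 = 0111
  pos 2: 1110 XOR 1101 = 0011
  pos 4: 1111 XOR 1101 = 0010
  pos 6: 1001 XOR 1101 = 0100
  pos 7: 1000 XOR 1101 = 0101
  pos 8: 1011 XOR 1101 = 0110
  pos 9: 1101 XOR 1101 = 0000
Remainder = 101 (nonzero — an error is detected).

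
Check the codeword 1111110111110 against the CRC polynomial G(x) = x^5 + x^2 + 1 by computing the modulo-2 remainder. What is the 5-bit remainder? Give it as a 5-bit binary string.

00000

Modulo-2 division of 1111110111110 by 100101:
  pos 0: 111111 XOR 100101 = 011010
  pos 1: 110100 XOR 100101 = 010001
  pos 2: 100011 XOR 100101 = 000110
  pos 5: 110111 XOR 100101 = 010010
  pos 6: 100101 XOR 100101 = 000000
Remainder = 00000 (zero — the frame passes the CRC check).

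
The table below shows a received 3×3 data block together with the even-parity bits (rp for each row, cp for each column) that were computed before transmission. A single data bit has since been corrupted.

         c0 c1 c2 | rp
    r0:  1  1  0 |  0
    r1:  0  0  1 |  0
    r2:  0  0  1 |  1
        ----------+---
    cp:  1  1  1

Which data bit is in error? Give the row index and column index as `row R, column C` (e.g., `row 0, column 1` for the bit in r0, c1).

row 1, column 2

Recompute each row's even parity and compare to rp:
  r0: data parity 0, sent rp 0 → ok
  r1: data parity 1, sent rp 0 → mismatch
  r2: data parity 1, sent rp 1 → ok
Recompute each column's even parity and compare to cp:
  c0: data parity 1, sent cp 1 → ok
  c1: data parity 1, sent cp 1 → ok
  c2: data parity 0, sent cp 1 → mismatch
Exactly one row (r1) and one column (c2) fail → the flipped bit is at their intersection.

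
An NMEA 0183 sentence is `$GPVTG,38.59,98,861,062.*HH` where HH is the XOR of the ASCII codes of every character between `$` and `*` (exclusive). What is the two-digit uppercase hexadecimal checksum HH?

XOR the ASCII codes of the payload characters:
  'G' = 0x47 → acc = 0x47
  'P' = 0x50 → acc = 0x17
  'V' = 0x56 → acc = 0x41
  'T' = 0x54 → acc = 0x15
  'G' = 0x47 → acc = 0x52
  ',' = 0x2C → acc = 0x7E
  '3' = 0x33 → acc = 0x4D
  '8' = 0x38 → acc = 0x75
  '.' = 0x2E → acc = 0x5B
  '5' = 0x35 → acc = 0x6E
  '9' = 0x39 → acc = 0x57
  ',' = 0x2C → acc = 0x7B
  '9' = 0x39 → acc = 0x42
  '8' = 0x38 → acc = 0x7A
  ',' = 0x2C → acc = 0x56
  '8' = 0x38 → acc = 0x6E
  '6' = 0x36 → acc = 0x58
  '1' = 0x31 → acc = 0x69
  ',' = 0x2C → acc = 0x45
  '0' = 0x30 → acc = 0x75
  '6' = 0x36 → acc = 0x43
  '2' = 0x32 → acc = 0x71
  '.' = 0x2E → acc = 0x5F
Checksum = 0x5F.

5F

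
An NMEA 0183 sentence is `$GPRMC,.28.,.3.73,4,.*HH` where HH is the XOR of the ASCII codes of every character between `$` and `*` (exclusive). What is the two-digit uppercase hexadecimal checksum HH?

XOR the ASCII codes of the payload characters:
  'G' = 0x47 → acc = 0x47
  'P' = 0x50 → acc = 0x17
  'R' = 0x52 → acc = 0x45
  'M' = 0x4D → acc = 0x08
  'C' = 0x43 → acc = 0x4B
  ',' = 0x2C → acc = 0x67
  '.' = 0x2E → acc = 0x49
  '2' = 0x32 → acc = 0x7B
  '8' = 0x38 → acc = 0x43
  '.' = 0x2E → acc = 0x6D
  ',' = 0x2C → acc = 0x41
  '.' = 0x2E → acc = 0x6F
  '3' = 0x33 → acc = 0x5C
  '.' = 0x2E → acc = 0x72
  '7' = 0x37 → acc = 0x45
  '3' = 0x33 → acc = 0x76
  ',' = 0x2C → acc = 0x5A
  '4' = 0x34 → acc = 0x6E
  ',' = 0x2C → acc = 0x42
  '.' = 0x2E → acc = 0x6C
Checksum = 0x6C.

6C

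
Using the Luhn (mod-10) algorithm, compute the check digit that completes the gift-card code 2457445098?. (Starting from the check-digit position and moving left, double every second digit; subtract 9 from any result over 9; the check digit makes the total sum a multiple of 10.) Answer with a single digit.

7

Partial digits right→left: 8 9 0 5 4 4 7 5 4 2
Double every second digit counting from the check-digit position (so the 1st, 3rd, 5th, ... of the partial from the right).
  doubled (with −9 where >9): 7 0 8 5 8 → sum 28
  kept as-is: 9 5 4 5 2 → sum 25
Total = 28 + 25 = 53.
Check digit = (10 − (53 mod 10)) mod 10 = 7.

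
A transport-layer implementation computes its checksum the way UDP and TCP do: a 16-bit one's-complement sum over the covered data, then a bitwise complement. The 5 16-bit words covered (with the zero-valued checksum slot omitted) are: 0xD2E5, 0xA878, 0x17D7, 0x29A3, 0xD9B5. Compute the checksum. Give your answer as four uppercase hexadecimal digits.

6971

One's-complement addition (fold any carry out of bit 15 back into bit 0):
  0xD2E5 + 0xA878 = 0x17B5D → wrap carry → 0x7B5E
  0x7B5E + 0x17D7 = 0x09335
  0x9335 + 0x29A3 = 0x0BCD8
  0xBCD8 + 0xD9B5 = 0x1968D → wrap carry → 0x968E
One's-complement sum = 0x968E.
Checksum = ~0x968E & 0xFFFF = 0x6971.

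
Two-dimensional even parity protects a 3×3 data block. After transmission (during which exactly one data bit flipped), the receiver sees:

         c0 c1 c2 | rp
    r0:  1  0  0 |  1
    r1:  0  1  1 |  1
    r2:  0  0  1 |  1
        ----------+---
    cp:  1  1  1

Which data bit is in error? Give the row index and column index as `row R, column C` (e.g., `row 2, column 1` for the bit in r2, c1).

Recompute each row's even parity and compare to rp:
  r0: data parity 1, sent rp 1 → ok
  r1: data parity 0, sent rp 1 → mismatch
  r2: data parity 1, sent rp 1 → ok
Recompute each column's even parity and compare to cp:
  c0: data parity 1, sent cp 1 → ok
  c1: data parity 1, sent cp 1 → ok
  c2: data parity 0, sent cp 1 → mismatch
Exactly one row (r1) and one column (c2) fail → the flipped bit is at their intersection.

row 1, column 2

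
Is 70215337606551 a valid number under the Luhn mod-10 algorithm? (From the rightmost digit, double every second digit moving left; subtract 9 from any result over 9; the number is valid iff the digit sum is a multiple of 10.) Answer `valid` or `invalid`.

valid

From the right, keep odd positions and double even positions (subtract 9 from any doubled value over 9):
  doubled (positions 2,4,...): 1 3 3 6 1 4 5 → sum 23
  kept (positions 1,3,...): 1 5 0 7 3 1 0 → sum 17
Total = 40.
40 mod 10 = 0, so the number is valid.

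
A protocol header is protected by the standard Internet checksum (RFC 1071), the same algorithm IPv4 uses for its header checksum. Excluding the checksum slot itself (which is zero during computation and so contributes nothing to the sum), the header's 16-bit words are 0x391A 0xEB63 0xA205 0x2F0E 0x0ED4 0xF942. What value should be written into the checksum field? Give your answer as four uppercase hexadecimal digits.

One's-complement addition (fold any carry out of bit 15 back into bit 0):
  0x391A + 0xEB63 = 0x1247D → wrap carry → 0x247E
  0x247E + 0xA205 = 0x0C683
  0xC683 + 0x2F0E = 0x0F591
  0xF591 + 0x0ED4 = 0x10465 → wrap carry → 0x0466
  0x0466 + 0xF942 = 0x0FDA8
One's-complement sum = 0xFDA8.
Checksum = ~0xFDA8 & 0xFFFF = 0x0257.

0257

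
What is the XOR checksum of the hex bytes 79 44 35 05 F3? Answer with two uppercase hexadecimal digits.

XOR the bytes together:
  start with 0x79
  0x79 ⊕ 0x44 = 0x3D
  0x3D ⊕ 0x35 = 0x08
  0x08 ⊕ 0x05 = 0x0D
  0x0D ⊕ 0xF3 = 0xFE

FE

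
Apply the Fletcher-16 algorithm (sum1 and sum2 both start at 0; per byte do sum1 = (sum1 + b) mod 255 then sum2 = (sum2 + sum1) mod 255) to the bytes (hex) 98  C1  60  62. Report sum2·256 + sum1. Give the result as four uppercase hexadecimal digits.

Running sums (mod 255):
  after byte 0 (98): sum1=152, sum2=152
  after byte 1 (C1): sum1=90, sum2=242
  after byte 2 (60): sum1=186, sum2=173
  after byte 3 (62): sum1=29, sum2=202
Checksum = sum2·256 + sum1 = 202·256 + 29 = 51741 = 0xCA1D.

CA1D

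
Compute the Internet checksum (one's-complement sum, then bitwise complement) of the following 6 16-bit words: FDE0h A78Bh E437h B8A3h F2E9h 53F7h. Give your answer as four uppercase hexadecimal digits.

76D6

One's-complement addition (fold any carry out of bit 15 back into bit 0):
  0xFDE0 + 0xA78B = 0x1A56B → wrap carry → 0xA56C
  0xA56C + 0xE437 = 0x189A3 → wrap carry → 0x89A4
  0x89A4 + 0xB8A3 = 0x14247 → wrap carry → 0x4248
  0x4248 + 0xF2E9 = 0x13531 → wrap carry → 0x3532
  0x3532 + 0x53F7 = 0x08929
One's-complement sum = 0x8929.
Checksum = ~0x8929 & 0xFFFF = 0x76D6.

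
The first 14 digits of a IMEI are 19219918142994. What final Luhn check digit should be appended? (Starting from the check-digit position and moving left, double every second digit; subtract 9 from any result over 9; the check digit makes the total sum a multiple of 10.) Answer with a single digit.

Partial digits right→left: 4 9 9 2 4 1 8 1 9 9 1 2 9 1
Double every second digit counting from the check-digit position (so the 1st, 3rd, 5th, ... of the partial from the right).
  doubled (with −9 where >9): 8 9 8 7 9 2 9 → sum 52
  kept as-is: 9 2 1 1 9 2 1 → sum 25
Total = 52 + 25 = 77.
Check digit = (10 − (77 mod 10)) mod 10 = 3.

3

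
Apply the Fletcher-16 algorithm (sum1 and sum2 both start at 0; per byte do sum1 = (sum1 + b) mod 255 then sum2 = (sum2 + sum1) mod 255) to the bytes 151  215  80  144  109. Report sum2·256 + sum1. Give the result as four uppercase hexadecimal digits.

Running sums (mod 255):
  after byte 0 (151): sum1=151, sum2=151
  after byte 1 (215): sum1=111, sum2=7
  after byte 2 (80): sum1=191, sum2=198
  after byte 3 (144): sum1=80, sum2=23
  after byte 4 (109): sum1=189, sum2=212
Checksum = sum2·256 + sum1 = 212·256 + 189 = 54461 = 0xD4BD.

D4BD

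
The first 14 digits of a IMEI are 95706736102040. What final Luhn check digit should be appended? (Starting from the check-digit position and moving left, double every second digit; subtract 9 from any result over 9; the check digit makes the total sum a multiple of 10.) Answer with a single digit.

9

Partial digits right→left: 0 4 0 2 0 1 6 3 7 6 0 7 5 9
Double every second digit counting from the check-digit position (so the 1st, 3rd, 5th, ... of the partial from the right).
  doubled (with −9 where >9): 0 0 0 3 5 0 1 → sum 9
  kept as-is: 4 2 1 3 6 7 9 → sum 32
Total = 9 + 32 = 41.
Check digit = (10 − (41 mod 10)) mod 10 = 9.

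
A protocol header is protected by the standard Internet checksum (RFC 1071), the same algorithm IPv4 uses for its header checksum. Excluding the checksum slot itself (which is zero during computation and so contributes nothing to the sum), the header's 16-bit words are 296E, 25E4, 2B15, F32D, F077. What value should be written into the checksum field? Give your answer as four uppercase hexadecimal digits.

One's-complement addition (fold any carry out of bit 15 back into bit 0):
  0x296E + 0x25E4 = 0x04F52
  0x4F52 + 0x2B15 = 0x07A67
  0x7A67 + 0xF32D = 0x16D94 → wrap carry → 0x6D95
  0x6D95 + 0xF077 = 0x15E0C → wrap carry → 0x5E0D
One's-complement sum = 0x5E0D.
Checksum = ~0x5E0D & 0xFFFF = 0xA1F2.

A1F2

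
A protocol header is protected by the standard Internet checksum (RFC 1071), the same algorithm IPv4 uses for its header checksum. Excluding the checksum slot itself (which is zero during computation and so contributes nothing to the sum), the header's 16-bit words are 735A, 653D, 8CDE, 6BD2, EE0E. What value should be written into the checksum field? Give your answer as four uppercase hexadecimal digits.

One's-complement addition (fold any carry out of bit 15 back into bit 0):
  0x735A + 0x653D = 0x0D897
  0xD897 + 0x8CDE = 0x16575 → wrap carry → 0x6576
  0x6576 + 0x6BD2 = 0x0D148
  0xD148 + 0xEE0E = 0x1BF56 → wrap carry → 0xBF57
One's-complement sum = 0xBF57.
Checksum = ~0xBF57 & 0xFFFF = 0x40A8.

40A8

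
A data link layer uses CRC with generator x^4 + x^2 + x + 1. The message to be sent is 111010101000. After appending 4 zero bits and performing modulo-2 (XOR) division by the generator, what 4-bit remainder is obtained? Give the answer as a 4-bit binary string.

1010

Append 4 zeros: 1110101010000000. Divide by 10111 (XOR where the leading bit is 1):
  pos 0: 11101 XOR 10111 = 01010
  pos 1: 10100 XOR 10111 = 00011
  pos 4: 11101 XOR 10111 = 01010
  pos 5: 10100 XOR 10111 = 00011
  pos 8: 11000 XOR 10111 = 01111
  pos 9: 11110 XOR 10111 = 01001
  pos 10: 10010 XOR 10111 = 00101
Remainder (last 4 bits) = 1010. This is the CRC / FCS.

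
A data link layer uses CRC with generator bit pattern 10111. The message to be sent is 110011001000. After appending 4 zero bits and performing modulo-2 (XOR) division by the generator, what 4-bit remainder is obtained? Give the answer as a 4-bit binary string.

1101

Append 4 zeros: 1100110010000000. Divide by 10111 (XOR where the leading bit is 1):
  pos 0: 11001 XOR 10111 = 01110
  pos 1: 11101 XOR 10111 = 01010
  pos 2: 10100 XOR 10111 = 00011
  pos 5: 11010 XOR 10111 = 01101
  pos 6: 11010 XOR 10111 = 01101
  pos 7: 11010 XOR 10111 = 01101
  pos 8: 11010 XOR 10111 = 01101
  pos 9: 11010 XOR 10111 = 01101
  pos 10: 11010 XOR 10111 = 01101
  pos 11: 11010 XOR 10111 = 01101
Remainder (last 4 bits) = 1101. This is the CRC / FCS.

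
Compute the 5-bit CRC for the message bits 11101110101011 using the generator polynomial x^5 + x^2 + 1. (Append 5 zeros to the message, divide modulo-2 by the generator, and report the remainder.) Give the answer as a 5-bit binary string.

10111

Append 5 zeros: 1110111010101100000. Divide by 100101 (XOR where the leading bit is 1):
  pos 0: 111011 XOR 100101 = 011110
  pos 1: 111101 XOR 100101 = 011000
  pos 2: 110000 XOR 100101 = 010101
  pos 3: 101011 XOR 100101 = 001110
  pos 5: 111001 XOR 100101 = 011100
  pos 6: 111000 XOR 100101 = 011101
  pos 7: 111011 XOR 100101 = 011110
  pos 8: 111101 XOR 100101 = 011000
  pos 9: 110000 XOR 100101 = 010101
  pos 10: 101010 XOR 100101 = 001111
  pos 12: 111100 XOR 100101 = 011001
  pos 13: 110010 XOR 100101 = 010111
Remainder (last 5 bits) = 10111. This is the CRC / FCS.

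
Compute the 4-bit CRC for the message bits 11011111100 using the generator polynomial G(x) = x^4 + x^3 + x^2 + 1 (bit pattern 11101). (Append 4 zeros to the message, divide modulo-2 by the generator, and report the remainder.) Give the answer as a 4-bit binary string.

0011

Append 4 zeros: 110111111000000. Divide by 11101 (XOR where the leading bit is 1):
  pos 0: 11011 XOR 11101 = 00110
  pos 2: 11011 XOR 11101 = 00110
  pos 4: 11011 XOR 11101 = 00110
  pos 6: 11000 XOR 11101 = 00101
  pos 8: 10100 XOR 11101 = 01001
  pos 9: 10010 XOR 11101 = 01111
  pos 10: 11110 XOR 11101 = 00011
Remainder (last 4 bits) = 0011. This is the CRC / FCS.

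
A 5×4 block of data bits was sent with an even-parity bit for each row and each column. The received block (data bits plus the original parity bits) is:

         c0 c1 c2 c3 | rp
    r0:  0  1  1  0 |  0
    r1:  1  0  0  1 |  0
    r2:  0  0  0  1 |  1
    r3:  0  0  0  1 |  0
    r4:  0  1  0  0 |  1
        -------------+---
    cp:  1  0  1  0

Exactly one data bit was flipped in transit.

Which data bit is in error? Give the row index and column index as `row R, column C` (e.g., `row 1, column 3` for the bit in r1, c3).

row 3, column 3

Recompute each row's even parity and compare to rp:
  r0: data parity 0, sent rp 0 → ok
  r1: data parity 0, sent rp 0 → ok
  r2: data parity 1, sent rp 1 → ok
  r3: data parity 1, sent rp 0 → mismatch
  r4: data parity 1, sent rp 1 → ok
Recompute each column's even parity and compare to cp:
  c0: data parity 1, sent cp 1 → ok
  c1: data parity 0, sent cp 0 → ok
  c2: data parity 1, sent cp 1 → ok
  c3: data parity 1, sent cp 0 → mismatch
Exactly one row (r3) and one column (c3) fail → the flipped bit is at their intersection.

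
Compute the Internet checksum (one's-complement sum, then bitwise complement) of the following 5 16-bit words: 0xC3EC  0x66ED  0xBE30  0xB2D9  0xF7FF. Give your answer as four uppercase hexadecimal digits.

6C1B

One's-complement addition (fold any carry out of bit 15 back into bit 0):
  0xC3EC + 0x66ED = 0x12AD9 → wrap carry → 0x2ADA
  0x2ADA + 0xBE30 = 0x0E90A
  0xE90A + 0xB2D9 = 0x19BE3 → wrap carry → 0x9BE4
  0x9BE4 + 0xF7FF = 0x193E3 → wrap carry → 0x93E4
One's-complement sum = 0x93E4.
Checksum = ~0x93E4 & 0xFFFF = 0x6C1B.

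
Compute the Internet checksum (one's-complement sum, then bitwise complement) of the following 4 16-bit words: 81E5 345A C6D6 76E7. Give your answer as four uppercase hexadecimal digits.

One's-complement addition (fold any carry out of bit 15 back into bit 0):
  0x81E5 + 0x345A = 0x0B63F
  0xB63F + 0xC6D6 = 0x17D15 → wrap carry → 0x7D16
  0x7D16 + 0x76E7 = 0x0F3FD
One's-complement sum = 0xF3FD.
Checksum = ~0xF3FD & 0xFFFF = 0x0C02.

0C02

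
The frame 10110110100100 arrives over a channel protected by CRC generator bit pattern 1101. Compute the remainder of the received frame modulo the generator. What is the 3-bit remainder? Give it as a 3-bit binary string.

Modulo-2 division of 10110110100100 by 1101:
  pos 0: 1011 XOR 1101 = 0110
  pos 1: 1100 XOR 1101 = 0001
  pos 4: 1110 XOR 1101 = 0011
  pos 6: 1110 XOR 1101 = 0011
  pos 8: 1101 XOR 1101 = 0000
Remainder = 000 (zero — the frame passes the CRC check).

000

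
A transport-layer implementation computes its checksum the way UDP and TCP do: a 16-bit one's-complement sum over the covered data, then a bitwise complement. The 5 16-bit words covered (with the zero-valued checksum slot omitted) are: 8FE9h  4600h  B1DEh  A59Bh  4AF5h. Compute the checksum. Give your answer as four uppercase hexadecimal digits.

87A6

One's-complement addition (fold any carry out of bit 15 back into bit 0):
  0x8FE9 + 0x4600 = 0x0D5E9
  0xD5E9 + 0xB1DE = 0x187C7 → wrap carry → 0x87C8
  0x87C8 + 0xA59B = 0x12D63 → wrap carry → 0x2D64
  0x2D64 + 0x4AF5 = 0x07859
One's-complement sum = 0x7859.
Checksum = ~0x7859 & 0xFFFF = 0x87A6.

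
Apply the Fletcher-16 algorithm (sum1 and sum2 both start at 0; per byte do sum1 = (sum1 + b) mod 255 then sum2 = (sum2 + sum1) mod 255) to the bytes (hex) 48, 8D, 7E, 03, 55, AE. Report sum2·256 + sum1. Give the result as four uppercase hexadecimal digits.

D15B

Running sums (mod 255):
  after byte 0 (48): sum1=72, sum2=72
  after byte 1 (8D): sum1=213, sum2=30
  after byte 2 (7E): sum1=84, sum2=114
  after byte 3 (03): sum1=87, sum2=201
  after byte 4 (55): sum1=172, sum2=118
  after byte 5 (AE): sum1=91, sum2=209
Checksum = sum2·256 + sum1 = 209·256 + 91 = 53595 = 0xD15B.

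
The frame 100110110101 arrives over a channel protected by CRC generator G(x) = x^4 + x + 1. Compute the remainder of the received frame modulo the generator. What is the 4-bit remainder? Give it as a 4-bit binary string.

0000

Modulo-2 division of 100110110101 by 10011:
  pos 0: 10011 XOR 10011 = 00000
  pos 6: 11010 XOR 10011 = 01001
  pos 7: 10011 XOR 10011 = 00000
Remainder = 0000 (zero — the frame passes the CRC check).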